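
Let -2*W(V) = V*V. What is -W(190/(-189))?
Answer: 18050/35721 ≈ 0.50531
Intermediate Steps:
W(V) = -V**2/2 (W(V) = -V*V/2 = -V**2/2)
-W(190/(-189)) = -(-1)*(190/(-189))**2/2 = -(-1)*(190*(-1/189))**2/2 = -(-1)*(-190/189)**2/2 = -(-1)*36100/(2*35721) = -1*(-18050/35721) = 18050/35721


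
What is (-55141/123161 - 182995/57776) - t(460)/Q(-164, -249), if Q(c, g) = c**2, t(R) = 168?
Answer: -43316210714419/11961575642416 ≈ -3.6213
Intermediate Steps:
(-55141/123161 - 182995/57776) - t(460)/Q(-164, -249) = (-55141/123161 - 182995/57776) - 168/((-164)**2) = (-55141*1/123161 - 182995*1/57776) - 168/26896 = (-55141/123161 - 182995/57776) - 168/26896 = -25723673611/7115749936 - 1*21/3362 = -25723673611/7115749936 - 21/3362 = -43316210714419/11961575642416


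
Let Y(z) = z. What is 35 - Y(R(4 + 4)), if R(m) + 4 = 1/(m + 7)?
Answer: 584/15 ≈ 38.933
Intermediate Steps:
R(m) = -4 + 1/(7 + m) (R(m) = -4 + 1/(m + 7) = -4 + 1/(7 + m))
35 - Y(R(4 + 4)) = 35 - (-27 - 4*(4 + 4))/(7 + (4 + 4)) = 35 - (-27 - 4*8)/(7 + 8) = 35 - (-27 - 32)/15 = 35 - (-59)/15 = 35 - 1*(-59/15) = 35 + 59/15 = 584/15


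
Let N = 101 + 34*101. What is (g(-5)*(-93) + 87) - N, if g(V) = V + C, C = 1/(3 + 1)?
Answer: -12025/4 ≈ -3006.3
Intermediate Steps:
C = 1/4 ≈ 0.25000
g(V) = 1/4 + V (g(V) = V + 1/4 = 1/4 + V)
N = 3535 (N = 101 + 3434 = 3535)
(g(-5)*(-93) + 87) - N = ((1/4 - 5)*(-93) + 87) - 1*3535 = (-19/4*(-93) + 87) - 3535 = (1767/4 + 87) - 3535 = 2115/4 - 3535 = -12025/4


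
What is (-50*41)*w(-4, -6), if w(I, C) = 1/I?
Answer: 1025/2 ≈ 512.50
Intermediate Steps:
(-50*41)*w(-4, -6) = -50*41/(-4) = -2050*(-1/4) = 1025/2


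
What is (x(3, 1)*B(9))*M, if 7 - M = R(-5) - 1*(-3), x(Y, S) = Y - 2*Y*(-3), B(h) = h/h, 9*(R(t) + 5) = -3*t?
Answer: 154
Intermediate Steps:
R(t) = -5 - t/3 (R(t) = -5 + (-3*t)/9 = -5 - t/3)
B(h) = 1
x(Y, S) = 7*Y (x(Y, S) = Y - (-6)*Y = Y + 6*Y = 7*Y)
M = 22/3 (M = 7 - ((-5 - ⅓*(-5)) - 1*(-3)) = 7 - ((-5 + 5/3) + 3) = 7 - (-10/3 + 3) = 7 - 1*(-⅓) = 7 + ⅓ = 22/3 ≈ 7.3333)
(x(3, 1)*B(9))*M = ((7*3)*1)*(22/3) = (21*1)*(22/3) = 21*(22/3) = 154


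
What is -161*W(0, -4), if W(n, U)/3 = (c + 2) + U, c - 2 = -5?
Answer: 2415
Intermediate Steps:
c = -3 (c = 2 - 5 = -3)
W(n, U) = -3 + 3*U (W(n, U) = 3*((-3 + 2) + U) = 3*(-1 + U) = -3 + 3*U)
-161*W(0, -4) = -161*(-3 + 3*(-4)) = -161*(-3 - 12) = -161*(-15) = 2415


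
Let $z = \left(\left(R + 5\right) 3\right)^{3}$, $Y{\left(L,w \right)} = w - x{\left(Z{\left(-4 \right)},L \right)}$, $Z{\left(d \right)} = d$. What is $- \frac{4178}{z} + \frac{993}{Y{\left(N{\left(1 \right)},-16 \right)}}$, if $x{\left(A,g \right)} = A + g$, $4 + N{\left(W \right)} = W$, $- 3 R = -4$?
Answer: $- \frac{2282863}{20577} \approx -110.94$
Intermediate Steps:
$R = \frac{4}{3}$ ($R = \left(- \frac{1}{3}\right) \left(-4\right) = \frac{4}{3} \approx 1.3333$)
$N{\left(W \right)} = -4 + W$
$Y{\left(L,w \right)} = 4 + w - L$ ($Y{\left(L,w \right)} = w - \left(-4 + L\right) = 4 + w - L$)
$z = 6859$ ($z = \left(\left(\frac{4}{3} + 5\right) 3\right)^{3} = \left(\frac{19}{3} \cdot 3\right)^{3} = 19^{3} = 6859$)
$- \frac{4178}{z} + \frac{993}{Y{\left(N{\left(1 \right)},-16 \right)}} = - \frac{4178}{6859} + \frac{993}{4 - 16 - \left(-4 + 1\right)} = \left(-4178\right) \frac{1}{6859} + \frac{993}{4 - 16 - -3} = - \frac{4178}{6859} + \frac{993}{4 - 16 + 3} = - \frac{4178}{6859} + \frac{993}{-9} = - \frac{4178}{6859} + 993 \left(- \frac{1}{9}\right) = - \frac{4178}{6859} - \frac{331}{3} = - \frac{2282863}{20577}$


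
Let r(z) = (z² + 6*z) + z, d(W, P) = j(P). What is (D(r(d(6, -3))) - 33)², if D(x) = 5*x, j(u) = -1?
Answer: 3969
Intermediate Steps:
d(W, P) = -1
r(z) = z² + 7*z
(D(r(d(6, -3))) - 33)² = (5*(-(7 - 1)) - 33)² = (5*(-1*6) - 33)² = (5*(-6) - 33)² = (-30 - 33)² = (-63)² = 3969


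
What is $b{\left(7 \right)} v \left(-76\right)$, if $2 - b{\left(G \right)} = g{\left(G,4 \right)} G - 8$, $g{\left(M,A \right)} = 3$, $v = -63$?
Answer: $-52668$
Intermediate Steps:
$b{\left(G \right)} = 10 - 3 G$ ($b{\left(G \right)} = 2 - \left(3 G - 8\right) = 2 - \left(-8 + 3 G\right) = 10 - 3 G$)
$b{\left(7 \right)} v \left(-76\right) = \left(10 - 21\right) \left(-63\right) \left(-76\right) = \left(-11\right) \left(-63\right) \left(-76\right) = 693 \left(-76\right) = -52668$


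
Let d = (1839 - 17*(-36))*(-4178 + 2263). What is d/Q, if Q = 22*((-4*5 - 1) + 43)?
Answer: -4693665/484 ≈ -9697.7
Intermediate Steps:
d = -4693665 (d = (1839 + 612)*(-1915) = 2451*(-1915) = -4693665)
Q = 484 (Q = 22*((-20 - 1) + 43) = 22*(-21 + 43) = 22*22 = 484)
d/Q = -4693665/484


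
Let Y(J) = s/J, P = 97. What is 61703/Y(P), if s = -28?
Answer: -5985191/28 ≈ -2.1376e+5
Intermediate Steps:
Y(J) = -28/J
61703/Y(P) = 61703/((-28/97)) = 61703/((-28*1/97)) = 61703/(-28/97) = 61703*(-97/28) = -5985191/28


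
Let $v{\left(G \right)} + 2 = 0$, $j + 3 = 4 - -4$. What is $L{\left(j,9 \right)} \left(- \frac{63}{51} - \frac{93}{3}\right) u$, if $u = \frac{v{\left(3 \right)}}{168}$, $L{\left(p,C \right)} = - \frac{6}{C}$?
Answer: $- \frac{274}{1071} \approx -0.25584$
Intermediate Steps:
$j = 5$ ($j = -3 + \left(4 - -4\right) = -3 + \left(4 + 4\right) = -3 + 8 = 5$)
$v{\left(G \right)} = -2$ ($v{\left(G \right)} = -2 + 0 = -2$)
$u = - \frac{1}{84}$ ($u = - \frac{2}{168} = \left(-2\right) \frac{1}{168} = - \frac{1}{84} \approx -0.011905$)
$L{\left(j,9 \right)} \left(- \frac{63}{51} - \frac{93}{3}\right) u = - \frac{6}{9} \left(- \frac{63}{51} - \frac{93}{3}\right) \left(- \frac{1}{84}\right) = \left(-6\right) \frac{1}{9} \left(\left(-63\right) \frac{1}{51} - 31\right) \left(- \frac{1}{84}\right) = - \frac{2 \left(- \frac{21}{17} - 31\right)}{3} \left(- \frac{1}{84}\right) = \left(- \frac{2}{3}\right) \left(- \frac{548}{17}\right) \left(- \frac{1}{84}\right) = \frac{1096}{51} \left(- \frac{1}{84}\right) = - \frac{274}{1071}$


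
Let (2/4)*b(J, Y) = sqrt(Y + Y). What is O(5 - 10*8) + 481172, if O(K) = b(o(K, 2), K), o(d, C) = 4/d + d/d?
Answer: 481172 + 10*I*sqrt(6) ≈ 4.8117e+5 + 24.495*I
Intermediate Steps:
o(d, C) = 1 + 4/d (o(d, C) = 4/d + 1 = 1 + 4/d)
b(J, Y) = 2*sqrt(2)*sqrt(Y) (b(J, Y) = 2*sqrt(Y + Y) = 2*sqrt(2*Y) = 2*(sqrt(2)*sqrt(Y)) = 2*sqrt(2)*sqrt(Y))
O(K) = 2*sqrt(2)*sqrt(K)
O(5 - 10*8) + 481172 = 2*sqrt(2)*sqrt(5 - 10*8) + 481172 = 2*sqrt(2)*sqrt(5 - 80) + 481172 = 2*sqrt(2)*sqrt(-75) + 481172 = 2*sqrt(2)*(5*I*sqrt(3)) + 481172 = 10*I*sqrt(6) + 481172 = 481172 + 10*I*sqrt(6)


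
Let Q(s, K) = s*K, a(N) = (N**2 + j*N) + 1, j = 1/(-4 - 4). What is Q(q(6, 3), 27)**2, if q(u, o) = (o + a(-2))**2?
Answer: 864536409/256 ≈ 3.3771e+6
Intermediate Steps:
j = -1/8 (j = 1/(-8) = -1/8 ≈ -0.12500)
a(N) = 1 + N**2 - N/8 (a(N) = (N**2 - N/8) + 1 = 1 + N**2 - N/8)
q(u, o) = (21/4 + o)**2 (q(u, o) = (o + (1 + (-2)**2 - 1/8*(-2)))**2 = (o + (1 + 4 + 1/4))**2 = (o + 21/4)**2 = (21/4 + o)**2)
Q(s, K) = K*s
Q(q(6, 3), 27)**2 = (27*((21 + 4*3)**2/16))**2 = (27*((21 + 12)**2/16))**2 = (27*((1/16)*33**2))**2 = (27*((1/16)*1089))**2 = (27*(1089/16))**2 = (29403/16)**2 = 864536409/256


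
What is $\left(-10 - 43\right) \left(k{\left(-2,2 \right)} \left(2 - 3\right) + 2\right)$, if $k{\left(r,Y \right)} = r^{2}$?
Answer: $106$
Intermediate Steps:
$\left(-10 - 43\right) \left(k{\left(-2,2 \right)} \left(2 - 3\right) + 2\right) = \left(-10 - 43\right) \left(\left(-2\right)^{2} \left(2 - 3\right) + 2\right) = - 53 \left(4 \left(-1\right) + 2\right) = - 53 \left(-4 + 2\right) = \left(-53\right) \left(-2\right) = 106$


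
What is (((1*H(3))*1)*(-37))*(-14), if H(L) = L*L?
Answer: 4662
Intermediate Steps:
H(L) = L²
(((1*H(3))*1)*(-37))*(-14) = (((1*3²)*1)*(-37))*(-14) = (((1*9)*1)*(-37))*(-14) = ((9*1)*(-37))*(-14) = (9*(-37))*(-14) = -333*(-14) = 4662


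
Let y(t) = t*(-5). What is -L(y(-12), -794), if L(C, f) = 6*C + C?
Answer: -420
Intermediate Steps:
y(t) = -5*t
L(C, f) = 7*C
-L(y(-12), -794) = -7*(-5*(-12)) = -7*60 = -1*420 = -420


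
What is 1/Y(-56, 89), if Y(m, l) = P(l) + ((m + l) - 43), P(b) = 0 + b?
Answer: 1/79 ≈ 0.012658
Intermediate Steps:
P(b) = b
Y(m, l) = -43 + m + 2*l (Y(m, l) = l + ((m + l) - 43) = l + ((l + m) - 43) = l + (-43 + l + m) = -43 + m + 2*l)
1/Y(-56, 89) = 1/(-43 - 56 + 2*89) = 1/(-43 - 56 + 178) = 1/79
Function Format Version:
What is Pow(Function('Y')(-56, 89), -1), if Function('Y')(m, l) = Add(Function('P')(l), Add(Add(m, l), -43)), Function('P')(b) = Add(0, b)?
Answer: Rational(1, 79) ≈ 0.012658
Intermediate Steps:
Function('P')(b) = b
Function('Y')(m, l) = Add(-43, m, Mul(2, l)) (Function('Y')(m, l) = Add(l, Add(Add(m, l), -43)) = Add(l, Add(Add(l, m), -43)) = Add(l, Add(-43, l, m)) = Add(-43, m, Mul(2, l)))
Pow(Function('Y')(-56, 89), -1) = Pow(Add(-43, -56, Mul(2, 89)), -1) = Pow(Add(-43, -56, 178), -1) = Pow(79, -1) = Rational(1, 79)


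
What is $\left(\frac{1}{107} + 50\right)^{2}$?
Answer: $\frac{28633201}{11449} \approx 2500.9$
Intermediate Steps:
$\left(\frac{1}{107} + 50\right)^{2} = \left(\frac{5351}{107}\right)^{2} = \frac{28633201}{11449}$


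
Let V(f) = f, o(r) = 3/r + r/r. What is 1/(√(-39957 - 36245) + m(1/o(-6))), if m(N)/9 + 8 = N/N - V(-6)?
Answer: -9/76283 - I*√76202/76283 ≈ -0.00011798 - 0.0036187*I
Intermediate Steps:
o(r) = 1 + 3/r (o(r) = 3/r + 1 = 1 + 3/r)
m(N) = -9 (m(N) = -72 + 9*(N/N - 1*(-6)) = -72 + 9*(1 + 6) = -72 + 9*7 = -72 + 63 = -9)
1/(√(-39957 - 36245) + m(1/o(-6))) = 1/(√(-39957 - 36245) - 9) = 1/(√(-76202) - 9) = 1/(I*√76202 - 9) = 1/(-9 + I*√76202)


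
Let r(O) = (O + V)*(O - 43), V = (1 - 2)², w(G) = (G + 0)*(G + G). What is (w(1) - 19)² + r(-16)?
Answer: 1174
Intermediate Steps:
w(G) = 2*G² (w(G) = G*(2*G) = 2*G²)
V = 1 (V = (-1)² = 1)
r(O) = (1 + O)*(-43 + O) (r(O) = (O + 1)*(O - 43) = (1 + O)*(-43 + O))
(w(1) - 19)² + r(-16) = (2*1² - 19)² + (-43 + (-16)² - 42*(-16)) = (2*1 - 19)² + (-43 + 256 + 672) = (2 - 19)² + 885 = (-17)² + 885 = 289 + 885 = 1174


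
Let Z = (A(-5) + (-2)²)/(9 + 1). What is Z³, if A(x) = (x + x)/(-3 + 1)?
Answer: 729/1000 ≈ 0.72900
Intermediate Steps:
A(x) = -x (A(x) = (2*x)/(-2) = (2*x)*(-½) = -x)
Z = 9/10 (Z = (-1*(-5) + (-2)²)/(9 + 1) = (5 + 4)/10 = 9*(⅒) = 9/10 ≈ 0.90000)
Z³ = (9/10)³ = 729/1000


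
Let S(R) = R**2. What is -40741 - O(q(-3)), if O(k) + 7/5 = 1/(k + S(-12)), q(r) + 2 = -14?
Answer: -26073349/640 ≈ -40740.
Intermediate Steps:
q(r) = -16 (q(r) = -2 - 14 = -16)
O(k) = -7/5 + 1/(144 + k) (O(k) = -7/5 + 1/(k + (-12)**2) = -7/5 + 1/(k + 144) = -7/5 + 1/(144 + k))
-40741 - O(q(-3)) = -40741 - (-1003 - 7*(-16))/(5*(144 - 16)) = -40741 - (-1003 + 112)/(5*128) = -40741 - (-891)/(5*128) = -40741 - 1*(-891/640) = -40741 + 891/640 = -26073349/640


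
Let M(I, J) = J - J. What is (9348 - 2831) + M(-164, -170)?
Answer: 6517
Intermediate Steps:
M(I, J) = 0
(9348 - 2831) + M(-164, -170) = (9348 - 2831) + 0 = 6517 + 0 = 6517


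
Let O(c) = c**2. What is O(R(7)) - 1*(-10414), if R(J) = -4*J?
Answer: 11198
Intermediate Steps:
O(R(7)) - 1*(-10414) = (-4*7)**2 - 1*(-10414) = (-28)**2 + 10414 = 784 + 10414 = 11198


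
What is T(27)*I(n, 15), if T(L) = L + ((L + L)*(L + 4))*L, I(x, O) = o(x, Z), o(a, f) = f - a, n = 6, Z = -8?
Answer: -633150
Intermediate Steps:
I(x, O) = -8 - x
T(L) = L + 2*L²*(4 + L) (T(L) = L + ((2*L)*(4 + L))*L = L + (2*L*(4 + L))*L = L + 2*L²*(4 + L))
T(27)*I(n, 15) = (27*(1 + 2*27² + 8*27))*(-8 - 1*6) = (27*(1 + 2*729 + 216))*(-8 - 6) = (27*(1 + 1458 + 216))*(-14) = (27*1675)*(-14) = 45225*(-14) = -633150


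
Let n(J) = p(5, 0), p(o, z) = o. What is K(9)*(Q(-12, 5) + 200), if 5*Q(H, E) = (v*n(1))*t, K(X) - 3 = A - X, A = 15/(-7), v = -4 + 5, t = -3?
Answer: -11229/7 ≈ -1604.1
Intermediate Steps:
v = 1
A = -15/7 (A = 15*(-⅐) = -15/7 ≈ -2.1429)
n(J) = 5
K(X) = 6/7 - X (K(X) = 3 + (-15/7 - X) = 6/7 - X)
Q(H, E) = -3 (Q(H, E) = ((1*5)*(-3))/5 = (5*(-3))/5 = (⅕)*(-15) = -3)
K(9)*(Q(-12, 5) + 200) = (6/7 - 1*9)*(-3 + 200) = (6/7 - 9)*197 = -57/7*197 = -11229/7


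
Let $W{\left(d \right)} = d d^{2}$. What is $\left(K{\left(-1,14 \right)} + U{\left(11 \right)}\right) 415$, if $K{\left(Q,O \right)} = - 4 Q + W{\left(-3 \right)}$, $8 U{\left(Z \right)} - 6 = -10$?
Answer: $- \frac{19505}{2} \approx -9752.5$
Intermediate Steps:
$W{\left(d \right)} = d^{3}$
$U{\left(Z \right)} = - \frac{1}{2}$ ($U{\left(Z \right)} = \frac{3}{4} + \frac{1}{8} \left(-10\right) = \frac{3}{4} - \frac{5}{4} = - \frac{1}{2}$)
$K{\left(Q,O \right)} = -27 - 4 Q$ ($K{\left(Q,O \right)} = - 4 Q + \left(-3\right)^{3} = - 4 Q - 27 = -27 - 4 Q$)
$\left(K{\left(-1,14 \right)} + U{\left(11 \right)}\right) 415 = \left(\left(-27 - -4\right) - \frac{1}{2}\right) 415 = \left(\left(-27 + 4\right) - \frac{1}{2}\right) 415 = \left(-23 - \frac{1}{2}\right) 415 = \left(- \frac{47}{2}\right) 415 = - \frac{19505}{2}$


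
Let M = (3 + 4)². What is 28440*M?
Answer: 1393560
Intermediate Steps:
M = 49 (M = 7² = 49)
28440*M = 28440*49 = 1393560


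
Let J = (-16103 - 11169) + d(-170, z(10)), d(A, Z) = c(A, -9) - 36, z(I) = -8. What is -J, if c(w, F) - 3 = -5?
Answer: 27310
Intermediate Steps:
c(w, F) = -2 (c(w, F) = 3 - 5 = -2)
d(A, Z) = -38 (d(A, Z) = -2 - 36 = -38)
J = -27310 (J = (-16103 - 11169) - 38 = -27272 - 38 = -27310)
-J = -1*(-27310) = 27310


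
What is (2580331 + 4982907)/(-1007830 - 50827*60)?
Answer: -3781619/2028725 ≈ -1.8640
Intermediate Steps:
(2580331 + 4982907)/(-1007830 - 50827*60) = 7563238/(-1007830 - 3049620) = 7563238/(-4057450) = 7563238*(-1/4057450) = -3781619/2028725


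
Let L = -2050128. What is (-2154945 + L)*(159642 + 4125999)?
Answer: -18021433256793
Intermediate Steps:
(-2154945 + L)*(159642 + 4125999) = (-2154945 - 2050128)*(159642 + 4125999) = -4205073*4285641 = -18021433256793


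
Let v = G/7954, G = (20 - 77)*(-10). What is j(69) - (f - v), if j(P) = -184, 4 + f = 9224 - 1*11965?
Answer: 10185382/3977 ≈ 2561.1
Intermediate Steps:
G = 570 (G = -57*(-10) = 570)
f = -2745 (f = -4 + (9224 - 1*11965) = -4 + (9224 - 11965) = -4 - 2741 = -2745)
v = 285/3977 (v = 570/7954 = 570*(1/7954) = 285/3977 ≈ 0.071662)
j(69) - (f - v) = -184 - (-2745 - 1*285/3977) = -184 - (-2745 - 285/3977) = -184 - 1*(-10917150/3977) = -184 + 10917150/3977 = 10185382/3977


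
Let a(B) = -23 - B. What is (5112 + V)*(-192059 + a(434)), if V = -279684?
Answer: 52859503152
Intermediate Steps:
(5112 + V)*(-192059 + a(434)) = (5112 - 279684)*(-192059 + (-23 - 1*434)) = -274572*(-192059 + (-23 - 434)) = -274572*(-192059 - 457) = -274572*(-192516) = 52859503152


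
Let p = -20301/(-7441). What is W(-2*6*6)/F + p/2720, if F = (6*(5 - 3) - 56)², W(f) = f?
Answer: -88621419/2448981920 ≈ -0.036187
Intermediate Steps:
p = 20301/7441 (p = -20301*(-1/7441) = 20301/7441 ≈ 2.7283)
F = 1936 (F = (6*2 - 56)² = (12 - 56)² = (-44)² = 1936)
W(-2*6*6)/F + p/2720 = (-2*6*6)/1936 + (20301/7441)/2720 = -12*6*(1/1936) + (20301/7441)*(1/2720) = -72*1/1936 + 20301/20239520 = -9/242 + 20301/20239520 = -88621419/2448981920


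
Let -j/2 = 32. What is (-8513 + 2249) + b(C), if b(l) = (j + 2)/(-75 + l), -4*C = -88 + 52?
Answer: -206681/33 ≈ -6263.1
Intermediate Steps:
j = -64 (j = -2*32 = -64)
C = 9 (C = -(-88 + 52)/4 = -¼*(-36) = 9)
b(l) = -62/(-75 + l) (b(l) = (-64 + 2)/(-75 + l) = -62/(-75 + l))
(-8513 + 2249) + b(C) = (-8513 + 2249) - 62/(-75 + 9) = -6264 - 62/(-66) = -6264 - 62*(-1/66) = -6264 + 31/33 = -206681/33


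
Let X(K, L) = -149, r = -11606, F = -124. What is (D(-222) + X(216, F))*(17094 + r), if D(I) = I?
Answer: -2036048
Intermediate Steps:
(D(-222) + X(216, F))*(17094 + r) = (-222 - 149)*(17094 - 11606) = -371*5488 = -2036048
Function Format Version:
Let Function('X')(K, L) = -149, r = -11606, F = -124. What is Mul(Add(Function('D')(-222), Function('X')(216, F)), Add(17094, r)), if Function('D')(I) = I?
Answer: -2036048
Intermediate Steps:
Mul(Add(Function('D')(-222), Function('X')(216, F)), Add(17094, r)) = Mul(Add(-222, -149), Add(17094, -11606)) = Mul(-371, 5488) = -2036048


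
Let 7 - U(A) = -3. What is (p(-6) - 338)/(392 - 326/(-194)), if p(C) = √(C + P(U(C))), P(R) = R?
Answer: -10864/12729 ≈ -0.85348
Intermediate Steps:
U(A) = 10 (U(A) = 7 - 1*(-3) = 7 + 3 = 10)
p(C) = √(10 + C) (p(C) = √(C + 10) = √(10 + C))
(p(-6) - 338)/(392 - 326/(-194)) = (√(10 - 6) - 338)/(392 - 326/(-194)) = (√4 - 338)/(392 - 326*(-1/194)) = (2 - 338)/(392 + 163/97) = -336/38187/97 = -336*97/38187 = -10864/12729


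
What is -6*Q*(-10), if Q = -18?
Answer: -1080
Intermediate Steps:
-6*Q*(-10) = -6*(-18)*(-10) = 108*(-10) = -1080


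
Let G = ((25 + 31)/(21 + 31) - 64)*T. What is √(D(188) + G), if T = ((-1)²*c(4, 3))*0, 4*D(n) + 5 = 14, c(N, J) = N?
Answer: 3/2 ≈ 1.5000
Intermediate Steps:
D(n) = 9/4 (D(n) = -5/4 + (¼)*14 = -5/4 + 7/2 = 9/4)
T = 0 (T = ((-1)²*4)*0 = (1*4)*0 = 4*0 = 0)
G = 0 (G = ((25 + 31)/(21 + 31) - 64)*0 = (56/52 - 64)*0 = (56*(1/52) - 64)*0 = (14/13 - 64)*0 = -818/13*0 = 0)
√(D(188) + G) = √(9/4 + 0) = √(9/4) = 3/2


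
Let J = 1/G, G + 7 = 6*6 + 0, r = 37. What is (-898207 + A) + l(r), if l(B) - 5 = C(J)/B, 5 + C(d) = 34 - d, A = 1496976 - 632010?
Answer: -35661388/1073 ≈ -33235.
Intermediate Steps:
G = 29 (G = -7 + (6*6 + 0) = -7 + (36 + 0) = -7 + 36 = 29)
A = 864966
J = 1/29 ≈ 0.034483
C(d) = 29 - d (C(d) = -5 + (34 - d) = 29 - d)
l(B) = 5 + 840/(29*B) (l(B) = 5 + (29 - 1*1/29)/B = 5 + (29 - 1/29)/B = 5 + 840/(29*B))
(-898207 + A) + l(r) = (-898207 + 864966) + (5 + (840/29)/37) = -33241 + (5 + (840/29)*(1/37)) = -33241 + (5 + 840/1073) = -33241 + 6205/1073 = -35661388/1073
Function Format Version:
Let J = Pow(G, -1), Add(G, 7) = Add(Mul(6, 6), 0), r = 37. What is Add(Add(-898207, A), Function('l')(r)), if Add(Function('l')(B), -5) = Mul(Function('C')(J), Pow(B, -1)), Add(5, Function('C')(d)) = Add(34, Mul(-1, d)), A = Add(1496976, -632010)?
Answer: Rational(-35661388, 1073) ≈ -33235.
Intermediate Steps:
G = 29 (G = Add(-7, Add(Mul(6, 6), 0)) = Add(-7, Add(36, 0)) = Add(-7, 36) = 29)
A = 864966
J = Rational(1, 29) (J = Pow(29, -1) = Rational(1, 29) ≈ 0.034483)
Function('C')(d) = Add(29, Mul(-1, d)) (Function('C')(d) = Add(-5, Add(34, Mul(-1, d))) = Add(29, Mul(-1, d)))
Function('l')(B) = Add(5, Mul(Rational(840, 29), Pow(B, -1))) (Function('l')(B) = Add(5, Mul(Add(29, Mul(-1, Rational(1, 29))), Pow(B, -1))) = Add(5, Mul(Add(29, Rational(-1, 29)), Pow(B, -1))) = Add(5, Mul(Rational(840, 29), Pow(B, -1))))
Add(Add(-898207, A), Function('l')(r)) = Add(Add(-898207, 864966), Add(5, Mul(Rational(840, 29), Pow(37, -1)))) = Add(-33241, Add(5, Mul(Rational(840, 29), Rational(1, 37)))) = Add(-33241, Add(5, Rational(840, 1073))) = Add(-33241, Rational(6205, 1073)) = Rational(-35661388, 1073)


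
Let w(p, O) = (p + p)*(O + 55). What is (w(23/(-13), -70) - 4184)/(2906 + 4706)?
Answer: -2441/4498 ≈ -0.54269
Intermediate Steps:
w(p, O) = 2*p*(55 + O) (w(p, O) = (2*p)*(55 + O) = 2*p*(55 + O))
(w(23/(-13), -70) - 4184)/(2906 + 4706) = (2*(23/(-13))*(55 - 70) - 4184)/(2906 + 4706) = (2*(23*(-1/13))*(-15) - 4184)/7612 = (2*(-23/13)*(-15) - 4184)*(1/7612) = (690/13 - 4184)*(1/7612) = -53702/13*1/7612 = -2441/4498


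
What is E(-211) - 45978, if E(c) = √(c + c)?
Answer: -45978 + I*√422 ≈ -45978.0 + 20.543*I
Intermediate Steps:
E(c) = √2*√c (E(c) = √(2*c) = √2*√c)
E(-211) - 45978 = √2*√(-211) - 45978 = √2*(I*√211) - 45978 = I*√422 - 45978 = -45978 + I*√422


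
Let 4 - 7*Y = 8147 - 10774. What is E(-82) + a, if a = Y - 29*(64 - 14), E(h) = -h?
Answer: -6945/7 ≈ -992.14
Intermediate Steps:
Y = 2631/7 (Y = 4/7 - (8147 - 10774)/7 = 4/7 - ⅐*(-2627) = 4/7 + 2627/7 = 2631/7 ≈ 375.86)
a = -7519/7 (a = 2631/7 - 29*(64 - 14) = 2631/7 - 29*50 = 2631/7 - 1*1450 = 2631/7 - 1450 = -7519/7 ≈ -1074.1)
E(-82) + a = -1*(-82) - 7519/7 = 82 - 7519/7 = -6945/7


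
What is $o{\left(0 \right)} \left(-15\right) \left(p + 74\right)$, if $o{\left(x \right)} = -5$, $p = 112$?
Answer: $13950$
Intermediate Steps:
$o{\left(0 \right)} \left(-15\right) \left(p + 74\right) = \left(-5\right) \left(-15\right) \left(112 + 74\right) = 75 \cdot 186 = 13950$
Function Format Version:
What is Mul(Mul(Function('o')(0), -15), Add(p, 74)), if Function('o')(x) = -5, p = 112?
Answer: 13950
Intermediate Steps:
Mul(Mul(Function('o')(0), -15), Add(p, 74)) = Mul(Mul(-5, -15), Add(112, 74)) = Mul(75, 186) = 13950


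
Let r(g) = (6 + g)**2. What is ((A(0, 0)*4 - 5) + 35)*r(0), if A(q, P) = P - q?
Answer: 1080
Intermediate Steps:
((A(0, 0)*4 - 5) + 35)*r(0) = (((0 - 1*0)*4 - 5) + 35)*(6 + 0)**2 = (((0 + 0)*4 - 5) + 35)*6**2 = ((0*4 - 5) + 35)*36 = ((0 - 5) + 35)*36 = (-5 + 35)*36 = 30*36 = 1080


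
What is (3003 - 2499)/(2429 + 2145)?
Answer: 252/2287 ≈ 0.11019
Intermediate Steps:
(3003 - 2499)/(2429 + 2145) = 504/4574 = 504*(1/4574) = 252/2287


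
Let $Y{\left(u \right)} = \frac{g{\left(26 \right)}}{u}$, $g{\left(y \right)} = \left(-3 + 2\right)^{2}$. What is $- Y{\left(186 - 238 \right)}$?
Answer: $\frac{1}{52} \approx 0.019231$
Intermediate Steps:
$g{\left(y \right)} = 1$ ($g{\left(y \right)} = \left(-1\right)^{2} = 1$)
$Y{\left(u \right)} = \frac{1}{u}$ ($Y{\left(u \right)} = 1 \frac{1}{u} = \frac{1}{u}$)
$- Y{\left(186 - 238 \right)} = - \frac{1}{186 - 238} = - \frac{1}{-52} = \left(-1\right) \left(- \frac{1}{52}\right) = \frac{1}{52}$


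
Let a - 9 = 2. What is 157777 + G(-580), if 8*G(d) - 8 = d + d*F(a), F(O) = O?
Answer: 156908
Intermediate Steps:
a = 11 (a = 9 + 2 = 11)
G(d) = 1 + 3*d/2 (G(d) = 1 + (d + d*11)/8 = 1 + (d + 11*d)/8 = 1 + (12*d)/8 = 1 + 3*d/2)
157777 + G(-580) = 157777 + (1 + (3/2)*(-580)) = 157777 + (1 - 870) = 157777 - 869 = 156908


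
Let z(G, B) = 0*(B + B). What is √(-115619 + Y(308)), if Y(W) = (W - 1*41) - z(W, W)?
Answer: 2*I*√28838 ≈ 339.64*I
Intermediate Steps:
z(G, B) = 0 (z(G, B) = 0*(2*B) = 0)
Y(W) = -41 + W (Y(W) = (W - 1*41) - 1*0 = (W - 41) + 0 = (-41 + W) + 0 = -41 + W)
√(-115619 + Y(308)) = √(-115619 + (-41 + 308)) = √(-115619 + 267) = √(-115352) = 2*I*√28838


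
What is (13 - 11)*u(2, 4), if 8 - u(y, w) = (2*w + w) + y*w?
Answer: -24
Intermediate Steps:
u(y, w) = 8 - 3*w - w*y (u(y, w) = 8 - ((2*w + w) + y*w) = 8 - (3*w + w*y) = 8 + (-3*w - w*y) = 8 - 3*w - w*y)
(13 - 11)*u(2, 4) = (13 - 11)*(8 - 3*4 - 1*4*2) = 2*(8 - 12 - 8) = 2*(-12) = -24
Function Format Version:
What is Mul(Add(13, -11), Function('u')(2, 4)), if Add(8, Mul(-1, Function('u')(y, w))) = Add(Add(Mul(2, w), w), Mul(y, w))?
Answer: -24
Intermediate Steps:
Function('u')(y, w) = Add(8, Mul(-3, w), Mul(-1, w, y)) (Function('u')(y, w) = Add(8, Mul(-1, Add(Add(Mul(2, w), w), Mul(y, w)))) = Add(8, Mul(-1, Add(Mul(3, w), Mul(w, y)))) = Add(8, Add(Mul(-3, w), Mul(-1, w, y))) = Add(8, Mul(-3, w), Mul(-1, w, y)))
Mul(Add(13, -11), Function('u')(2, 4)) = Mul(Add(13, -11), Add(8, Mul(-3, 4), Mul(-1, 4, 2))) = Mul(2, Add(8, -12, -8)) = Mul(2, -12) = -24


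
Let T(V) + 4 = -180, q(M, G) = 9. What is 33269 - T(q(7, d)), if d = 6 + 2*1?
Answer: 33453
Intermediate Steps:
d = 8 (d = 6 + 2 = 8)
T(V) = -184 (T(V) = -4 - 180 = -184)
33269 - T(q(7, d)) = 33269 - 1*(-184) = 33269 + 184 = 33453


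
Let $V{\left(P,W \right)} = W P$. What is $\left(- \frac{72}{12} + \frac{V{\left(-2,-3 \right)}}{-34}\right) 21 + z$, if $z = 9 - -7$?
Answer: $- \frac{1933}{17} \approx -113.71$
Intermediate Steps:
$V{\left(P,W \right)} = P W$
$z = 16$ ($z = 9 + 7 = 16$)
$\left(- \frac{72}{12} + \frac{V{\left(-2,-3 \right)}}{-34}\right) 21 + z = \left(- \frac{72}{12} + \frac{\left(-2\right) \left(-3\right)}{-34}\right) 21 + 16 = \left(\left(-72\right) \frac{1}{12} + 6 \left(- \frac{1}{34}\right)\right) 21 + 16 = \left(-6 - \frac{3}{17}\right) 21 + 16 = \left(- \frac{105}{17}\right) 21 + 16 = - \frac{2205}{17} + 16 = - \frac{1933}{17}$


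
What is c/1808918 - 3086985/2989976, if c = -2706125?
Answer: -621606887965/245846427544 ≈ -2.5284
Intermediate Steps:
c/1808918 - 3086985/2989976 = -2706125/1808918 - 3086985/2989976 = -2706125*1/1808918 - 3086985*1/2989976 = -2706125/1808918 - 280635/271816 = -621606887965/245846427544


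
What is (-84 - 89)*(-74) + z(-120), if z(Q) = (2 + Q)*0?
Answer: 12802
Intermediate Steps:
z(Q) = 0
(-84 - 89)*(-74) + z(-120) = (-84 - 89)*(-74) + 0 = -173*(-74) + 0 = 12802 + 0 = 12802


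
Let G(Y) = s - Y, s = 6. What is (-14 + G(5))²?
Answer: 169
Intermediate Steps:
G(Y) = 6 - Y
(-14 + G(5))² = (-14 + (6 - 1*5))² = (-14 + (6 - 5))² = (-14 + 1)² = (-13)² = 169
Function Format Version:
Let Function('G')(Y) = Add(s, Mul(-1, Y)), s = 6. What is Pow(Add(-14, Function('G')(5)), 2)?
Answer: 169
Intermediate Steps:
Function('G')(Y) = Add(6, Mul(-1, Y))
Pow(Add(-14, Function('G')(5)), 2) = Pow(Add(-14, Add(6, Mul(-1, 5))), 2) = Pow(Add(-14, Add(6, -5)), 2) = Pow(Add(-14, 1), 2) = Pow(-13, 2) = 169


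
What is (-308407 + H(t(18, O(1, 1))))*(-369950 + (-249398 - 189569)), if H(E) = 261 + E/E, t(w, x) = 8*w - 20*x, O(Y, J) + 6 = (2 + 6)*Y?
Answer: 249263728965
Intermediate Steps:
O(Y, J) = -6 + 8*Y (O(Y, J) = -6 + (2 + 6)*Y = -6 + 8*Y)
t(w, x) = -20*x + 8*w
H(E) = 262 (H(E) = 261 + 1 = 262)
(-308407 + H(t(18, O(1, 1))))*(-369950 + (-249398 - 189569)) = (-308407 + 262)*(-369950 + (-249398 - 189569)) = -308145*(-369950 - 438967) = -308145*(-808917) = 249263728965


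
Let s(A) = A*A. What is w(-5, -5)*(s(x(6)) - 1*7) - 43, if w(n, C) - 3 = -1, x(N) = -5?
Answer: -7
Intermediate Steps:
s(A) = A**2
w(n, C) = 2 (w(n, C) = 3 - 1 = 2)
w(-5, -5)*(s(x(6)) - 1*7) - 43 = 2*((-5)**2 - 1*7) - 43 = 2*(25 - 7) - 43 = 2*18 - 43 = 36 - 43 = -7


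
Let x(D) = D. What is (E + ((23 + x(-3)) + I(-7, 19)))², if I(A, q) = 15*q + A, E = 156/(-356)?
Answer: 701349289/7921 ≈ 88543.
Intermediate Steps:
E = -39/89 (E = 156*(-1/356) = -39/89 ≈ -0.43820)
I(A, q) = A + 15*q
(E + ((23 + x(-3)) + I(-7, 19)))² = (-39/89 + ((23 - 3) + (-7 + 15*19)))² = (-39/89 + (20 + (-7 + 285)))² = (-39/89 + (20 + 278))² = (-39/89 + 298)² = (26483/89)² = 701349289/7921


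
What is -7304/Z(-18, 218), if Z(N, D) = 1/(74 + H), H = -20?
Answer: -394416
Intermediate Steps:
Z(N, D) = 1/54 (Z(N, D) = 1/(74 - 20) = 1/54)
-7304/Z(-18, 218) = -7304/1/54 = -7304*54 = -394416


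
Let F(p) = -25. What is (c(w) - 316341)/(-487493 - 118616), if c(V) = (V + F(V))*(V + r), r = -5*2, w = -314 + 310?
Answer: 315935/606109 ≈ 0.52125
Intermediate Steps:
w = -4
r = -10
c(V) = (-25 + V)*(-10 + V) (c(V) = (V - 25)*(V - 10) = (-25 + V)*(-10 + V))
(c(w) - 316341)/(-487493 - 118616) = ((250 + (-4)² - 35*(-4)) - 316341)/(-487493 - 118616) = ((250 + 16 + 140) - 316341)/(-606109) = (406 - 316341)*(-1/606109) = -315935*(-1/606109) = 315935/606109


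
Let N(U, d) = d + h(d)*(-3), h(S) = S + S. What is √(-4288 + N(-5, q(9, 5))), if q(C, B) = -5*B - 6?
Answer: I*√4133 ≈ 64.288*I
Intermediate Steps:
h(S) = 2*S
q(C, B) = -6 - 5*B
N(U, d) = -5*d (N(U, d) = d + (2*d)*(-3) = d - 6*d = -5*d)
√(-4288 + N(-5, q(9, 5))) = √(-4288 - 5*(-6 - 5*5)) = √(-4288 - 5*(-6 - 25)) = √(-4288 - 5*(-31)) = √(-4288 + 155) = √(-4133) = I*√4133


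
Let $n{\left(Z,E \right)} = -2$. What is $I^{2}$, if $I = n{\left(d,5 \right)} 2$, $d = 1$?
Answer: $16$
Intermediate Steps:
$I = -4$ ($I = \left(-2\right) 2 = -4$)
$I^{2} = \left(-4\right)^{2} = 16$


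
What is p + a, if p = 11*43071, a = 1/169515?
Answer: 80312986216/169515 ≈ 4.7378e+5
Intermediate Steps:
a = 1/169515 ≈ 5.8992e-6
p = 473781
p + a = 473781 + 1/169515 = 80312986216/169515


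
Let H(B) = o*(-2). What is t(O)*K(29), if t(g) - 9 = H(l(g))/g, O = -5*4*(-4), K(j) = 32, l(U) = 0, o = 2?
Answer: 1432/5 ≈ 286.40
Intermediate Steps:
H(B) = -4 (H(B) = 2*(-2) = -4)
O = 80 (O = -20*(-4) = 80)
t(g) = 9 - 4/g
t(O)*K(29) = (9 - 4/80)*32 = (9 - 4*1/80)*32 = (9 - 1/20)*32 = (179/20)*32 = 1432/5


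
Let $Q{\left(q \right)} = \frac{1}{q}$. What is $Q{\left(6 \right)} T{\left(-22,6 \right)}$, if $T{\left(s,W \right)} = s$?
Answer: $- \frac{11}{3} \approx -3.6667$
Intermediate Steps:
$Q{\left(6 \right)} T{\left(-22,6 \right)} = \frac{1}{6} \left(-22\right) = - \frac{11}{3}$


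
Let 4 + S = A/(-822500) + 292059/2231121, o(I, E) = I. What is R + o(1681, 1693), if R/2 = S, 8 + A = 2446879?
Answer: 72849505360779/43692786250 ≈ 1667.3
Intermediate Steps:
A = 2446871 (A = -8 + 2446879 = 2446871)
S = -598068325471/87385572500 (S = -4 + (2446871/(-822500) + 292059/2231121) = -4 + (2446871*(-1/822500) + 292059*(1/2231121)) = -4 + (-349553/117500 + 97353/743707) = -4 - 248526035471/87385572500 = -598068325471/87385572500 ≈ -6.8440)
R = -598068325471/43692786250 (R = 2*(-598068325471/87385572500) = -598068325471/43692786250 ≈ -13.688)
R + o(1681, 1693) = -598068325471/43692786250 + 1681 = 72849505360779/43692786250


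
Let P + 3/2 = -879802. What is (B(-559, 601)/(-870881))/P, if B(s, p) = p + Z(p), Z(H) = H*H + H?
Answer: 724806/1532408303767 ≈ 4.7298e-7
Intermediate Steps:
P = -1759607/2 (P = -3/2 - 879802 = -1759607/2 ≈ -8.7980e+5)
Z(H) = H + H² (Z(H) = H² + H = H + H²)
B(s, p) = p + p*(1 + p)
(B(-559, 601)/(-870881))/P = ((601*(2 + 601))/(-870881))/(-1759607/2) = ((601*603)*(-1/870881))*(-2/1759607) = (362403*(-1/870881))*(-2/1759607) = -362403/870881*(-2/1759607) = 724806/1532408303767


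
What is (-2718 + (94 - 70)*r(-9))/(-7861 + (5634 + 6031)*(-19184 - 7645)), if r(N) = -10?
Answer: 1479/156484073 ≈ 9.4514e-6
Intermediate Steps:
(-2718 + (94 - 70)*r(-9))/(-7861 + (5634 + 6031)*(-19184 - 7645)) = (-2718 + (94 - 70)*(-10))/(-7861 + (5634 + 6031)*(-19184 - 7645)) = (-2718 + 24*(-10))/(-7861 + 11665*(-26829)) = (-2718 - 240)/(-7861 - 312960285) = -2958/(-312968146) = -2958*(-1/312968146) = 1479/156484073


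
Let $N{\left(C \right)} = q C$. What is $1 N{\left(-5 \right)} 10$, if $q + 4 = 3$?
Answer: $50$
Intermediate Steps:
$q = -1$ ($q = -4 + 3 = -1$)
$N{\left(C \right)} = - C$
$1 N{\left(-5 \right)} 10 = 1 \left(\left(-1\right) \left(-5\right)\right) 10 = 1 \cdot 5 \cdot 10 = 5 \cdot 10 = 50$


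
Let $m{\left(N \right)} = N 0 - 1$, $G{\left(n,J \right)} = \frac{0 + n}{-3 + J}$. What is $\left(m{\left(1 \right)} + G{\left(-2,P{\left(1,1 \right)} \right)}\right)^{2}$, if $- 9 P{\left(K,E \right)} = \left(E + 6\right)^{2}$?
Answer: $\frac{841}{1444} \approx 0.58241$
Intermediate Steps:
$P{\left(K,E \right)} = - \frac{\left(6 + E\right)^{2}}{9}$ ($P{\left(K,E \right)} = - \frac{\left(E + 6\right)^{2}}{9} = - \frac{\left(6 + E\right)^{2}}{9}$)
$G{\left(n,J \right)} = \frac{n}{-3 + J}$
$m{\left(N \right)} = -1$ ($m{\left(N \right)} = 0 - 1 = -1$)
$\left(m{\left(1 \right)} + G{\left(-2,P{\left(1,1 \right)} \right)}\right)^{2} = \left(-1 - \frac{2}{-3 - \frac{\left(6 + 1\right)^{2}}{9}}\right)^{2} = \left(-1 - \frac{2}{-3 - \frac{7^{2}}{9}}\right)^{2} = \left(-1 - \frac{2}{-3 - \frac{49}{9}}\right)^{2} = \left(-1 - \frac{2}{- \frac{76}{9}}\right)^{2} = \left(-1 - - \frac{9}{38}\right)^{2} = \left(-1 + \frac{9}{38}\right)^{2} = \left(- \frac{29}{38}\right)^{2} = \frac{841}{1444}$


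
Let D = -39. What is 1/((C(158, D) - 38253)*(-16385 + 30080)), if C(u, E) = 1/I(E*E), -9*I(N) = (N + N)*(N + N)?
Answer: -342732/179548669953785 ≈ -1.9089e-9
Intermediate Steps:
I(N) = -4*N**2/9 (I(N) = -(N + N)*(N + N)/9 = -2*N*2*N/9 = -4*N**2/9)
C(u, E) = -9/(4*E**4) (C(u, E) = 1/(-4*E**4/9) = -9/(4*E**4))
1/((C(158, D) - 38253)*(-16385 + 30080)) = 1/((-9/4/(-39)**4 - 38253)*(-16385 + 30080)) = 1/((-9/4*1/2313441 - 38253)*13695) = 1/((-1/1028196 - 38253)*13695) = 1/(-39331581589/1028196*13695) = 1/(-179548669953785/342732) = -342732/179548669953785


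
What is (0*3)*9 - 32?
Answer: -32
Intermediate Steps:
(0*3)*9 - 32 = 0*9 - 32 = 0 - 32 = -32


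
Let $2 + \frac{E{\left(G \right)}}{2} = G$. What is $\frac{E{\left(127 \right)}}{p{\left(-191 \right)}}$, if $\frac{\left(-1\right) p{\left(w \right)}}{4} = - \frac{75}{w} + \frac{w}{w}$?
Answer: $- \frac{23875}{532} \approx -44.878$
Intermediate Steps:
$E{\left(G \right)} = -4 + 2 G$
$p{\left(w \right)} = -4 + \frac{300}{w}$ ($p{\left(w \right)} = - 4 \left(- \frac{75}{w} + \frac{w}{w}\right) = - 4 \left(- \frac{75}{w} + 1\right) = - 4 \left(1 - \frac{75}{w}\right) = -4 + \frac{300}{w}$)
$\frac{E{\left(127 \right)}}{p{\left(-191 \right)}} = \frac{-4 + 2 \cdot 127}{-4 + \frac{300}{-191}} = \frac{-4 + 254}{-4 + 300 \left(- \frac{1}{191}\right)} = \frac{250}{-4 - \frac{300}{191}} = \frac{250}{- \frac{1064}{191}} = 250 \left(- \frac{191}{1064}\right) = - \frac{23875}{532}$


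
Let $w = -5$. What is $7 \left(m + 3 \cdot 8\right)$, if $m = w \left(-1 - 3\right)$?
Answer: $308$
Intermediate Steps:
$m = 20$ ($m = - 5 \left(-1 - 3\right) = \left(-5\right) \left(-4\right) = 20$)
$7 \left(m + 3 \cdot 8\right) = 7 \left(20 + 3 \cdot 8\right) = 7 \left(20 + 24\right) = 7 \cdot 44 = 308$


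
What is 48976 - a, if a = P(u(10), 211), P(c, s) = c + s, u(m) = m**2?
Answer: 48665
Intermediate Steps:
a = 311 (a = 10**2 + 211 = 100 + 211 = 311)
48976 - a = 48976 - 1*311 = 48976 - 311 = 48665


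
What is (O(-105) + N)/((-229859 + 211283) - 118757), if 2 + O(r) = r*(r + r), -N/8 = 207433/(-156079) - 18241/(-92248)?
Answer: -39697108973897/247164647747017 ≈ -0.16061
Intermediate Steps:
N = 16288242345/1799746949 (N = -8*(207433/(-156079) - 18241/(-92248)) = -8*(207433*(-1/156079) - 18241*(-1/92248)) = -8*(-207433/156079 + 18241/92248) = -8*(-16288242345/14397975592) = 16288242345/1799746949 ≈ 9.0503)
O(r) = -2 + 2*r**2 (O(r) = -2 + r*(r + r) = -2 + r*(2*r) = -2 + 2*r**2)
(O(-105) + N)/((-229859 + 211283) - 118757) = ((-2 + 2*(-105)**2) + 16288242345/1799746949)/((-229859 + 211283) - 118757) = ((-2 + 2*11025) + 16288242345/1799746949)/(-18576 - 118757) = ((-2 + 22050) + 16288242345/1799746949)/(-137333) = (22048 + 16288242345/1799746949)*(-1/137333) = (39697108973897/1799746949)*(-1/137333) = -39697108973897/247164647747017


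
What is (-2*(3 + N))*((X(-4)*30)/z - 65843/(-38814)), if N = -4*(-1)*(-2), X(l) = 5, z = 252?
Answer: 1037710/45283 ≈ 22.916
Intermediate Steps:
N = -8 (N = 4*(-2) = -8)
(-2*(3 + N))*((X(-4)*30)/z - 65843/(-38814)) = (-2*(3 - 8))*((5*30)/252 - 65843/(-38814)) = (-2*(-5))*(150*(1/252) - 65843*(-1/38814)) = 10*(25/42 + 65843/38814) = 10*(103771/45283) = 1037710/45283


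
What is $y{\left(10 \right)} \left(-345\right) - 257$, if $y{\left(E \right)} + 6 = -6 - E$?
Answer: $7333$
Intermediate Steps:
$y{\left(E \right)} = -12 - E$ ($y{\left(E \right)} = -6 - \left(6 + E\right) = -12 - E$)
$y{\left(10 \right)} \left(-345\right) - 257 = \left(-12 - 10\right) \left(-345\right) - 257 = \left(-22\right) \left(-345\right) - 257 = 7590 - 257 = 7333$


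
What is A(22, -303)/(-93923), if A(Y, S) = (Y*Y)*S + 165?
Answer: 146487/93923 ≈ 1.5597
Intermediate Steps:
A(Y, S) = 165 + S*Y² (A(Y, S) = Y²*S + 165 = S*Y² + 165 = 165 + S*Y²)
A(22, -303)/(-93923) = (165 - 303*22²)/(-93923) = (165 - 303*484)*(-1/93923) = (165 - 146652)*(-1/93923) = -146487*(-1/93923) = 146487/93923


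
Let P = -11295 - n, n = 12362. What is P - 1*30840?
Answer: -54497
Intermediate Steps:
P = -23657 (P = -11295 - 1*12362 = -11295 - 12362 = -23657)
P - 1*30840 = -23657 - 1*30840 = -23657 - 30840 = -54497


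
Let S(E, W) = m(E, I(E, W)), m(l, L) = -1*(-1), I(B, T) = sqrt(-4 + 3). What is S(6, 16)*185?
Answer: 185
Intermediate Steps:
I(B, T) = I (I(B, T) = sqrt(-1) = I)
m(l, L) = 1
S(E, W) = 1
S(6, 16)*185 = 1*185 = 185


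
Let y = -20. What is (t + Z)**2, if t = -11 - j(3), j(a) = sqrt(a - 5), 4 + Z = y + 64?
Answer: (29 - I*sqrt(2))**2 ≈ 839.0 - 82.024*I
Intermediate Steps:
Z = 40 (Z = -4 + (-20 + 64) = -4 + 44 = 40)
j(a) = sqrt(-5 + a)
t = -11 - I*sqrt(2) (t = -11 - sqrt(-5 + 3) = -11 - sqrt(-2) = -11 - I*sqrt(2) ≈ -11.0 - 1.4142*I)
(t + Z)**2 = ((-11 - I*sqrt(2)) + 40)**2 = (29 - I*sqrt(2))**2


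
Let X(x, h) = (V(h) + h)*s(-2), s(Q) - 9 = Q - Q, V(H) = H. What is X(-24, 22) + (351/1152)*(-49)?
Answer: 48777/128 ≈ 381.07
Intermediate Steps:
s(Q) = 9 (s(Q) = 9 + (Q - Q) = 9 + 0 = 9)
X(x, h) = 18*h (X(x, h) = (h + h)*9 = (2*h)*9 = 18*h)
X(-24, 22) + (351/1152)*(-49) = 18*22 + (351/1152)*(-49) = 396 + (351*(1/1152))*(-49) = 396 + (39/128)*(-49) = 396 - 1911/128 = 48777/128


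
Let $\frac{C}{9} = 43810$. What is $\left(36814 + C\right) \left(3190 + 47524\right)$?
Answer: $21863008256$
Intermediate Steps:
$C = 394290$ ($C = 9 \cdot 43810 = 394290$)
$\left(36814 + C\right) \left(3190 + 47524\right) = \left(36814 + 394290\right) \left(3190 + 47524\right) = 431104 \cdot 50714 = 21863008256$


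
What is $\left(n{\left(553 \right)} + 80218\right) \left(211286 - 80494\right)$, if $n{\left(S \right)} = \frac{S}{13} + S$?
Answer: $\frac{137406936192}{13} \approx 1.057 \cdot 10^{10}$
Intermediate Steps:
$n{\left(S \right)} = \frac{14 S}{13}$ ($n{\left(S \right)} = \frac{S}{13} + S = \frac{14 S}{13}$)
$\left(n{\left(553 \right)} + 80218\right) \left(211286 - 80494\right) = \left(\frac{14}{13} \cdot 553 + 80218\right) \left(211286 - 80494\right) = \left(\frac{7742}{13} + 80218\right) 130792 = \frac{1050576}{13} \cdot 130792 = \frac{137406936192}{13}$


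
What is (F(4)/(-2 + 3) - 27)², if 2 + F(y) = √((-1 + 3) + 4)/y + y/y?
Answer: (112 - √6)²/16 ≈ 750.08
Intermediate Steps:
F(y) = -1 + √6/y (F(y) = -2 + (√((-1 + 3) + 4)/y + y/y) = -2 + (√(2 + 4)/y + 1) = -2 + (√6/y + 1) = -2 + (1 + √6/y) = -1 + √6/y)
(F(4)/(-2 + 3) - 27)² = (((√6 - 1*4)/4)/(-2 + 3) - 27)² = (((√6 - 4)/4)/1 - 27)² = (1*((-4 + √6)/4) - 27)² = (1*(-1 + √6/4) - 27)² = ((-1 + √6/4) - 27)² = (-28 + √6/4)²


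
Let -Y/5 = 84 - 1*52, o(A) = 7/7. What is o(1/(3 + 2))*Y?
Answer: -160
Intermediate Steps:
o(A) = 1 (o(A) = 7*(⅐) = 1)
Y = -160 (Y = -5*(84 - 1*52) = -5*(84 - 52) = -5*32 = -160)
o(1/(3 + 2))*Y = 1*(-160) = -160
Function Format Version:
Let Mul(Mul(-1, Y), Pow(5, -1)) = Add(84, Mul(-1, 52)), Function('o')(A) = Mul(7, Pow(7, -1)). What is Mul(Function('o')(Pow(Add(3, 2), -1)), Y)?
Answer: -160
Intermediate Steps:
Function('o')(A) = 1 (Function('o')(A) = Mul(7, Rational(1, 7)) = 1)
Y = -160 (Y = Mul(-5, Add(84, Mul(-1, 52))) = Mul(-5, Add(84, -52)) = Mul(-5, 32) = -160)
Mul(Function('o')(Pow(Add(3, 2), -1)), Y) = Mul(1, -160) = -160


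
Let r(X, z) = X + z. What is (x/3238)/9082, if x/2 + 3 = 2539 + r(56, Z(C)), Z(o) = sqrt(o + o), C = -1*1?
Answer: 1296/7351879 + I*sqrt(2)/14703758 ≈ 0.00017628 + 9.618e-8*I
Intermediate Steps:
C = -1
Z(o) = sqrt(2)*sqrt(o) (Z(o) = sqrt(2*o) = sqrt(2)*sqrt(o))
x = 5184 + 2*I*sqrt(2) (x = -6 + 2*(2539 + (56 + sqrt(2)*sqrt(-1))) = -6 + 2*(2539 + (56 + sqrt(2)*I)) = -6 + 2*(2539 + (56 + I*sqrt(2))) = -6 + 2*(2595 + I*sqrt(2)) = -6 + (5190 + 2*I*sqrt(2)) = 5184 + 2*I*sqrt(2) ≈ 5184.0 + 2.8284*I)
(x/3238)/9082 = ((5184 + 2*I*sqrt(2))/3238)/9082 = ((5184 + 2*I*sqrt(2))*(1/3238))*(1/9082) = (2592/1619 + I*sqrt(2)/1619)*(1/9082) = 1296/7351879 + I*sqrt(2)/14703758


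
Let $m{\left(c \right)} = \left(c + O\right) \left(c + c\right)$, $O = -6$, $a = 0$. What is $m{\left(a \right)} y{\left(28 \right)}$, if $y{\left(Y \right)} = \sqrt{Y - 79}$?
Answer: $0$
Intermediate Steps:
$y{\left(Y \right)} = \sqrt{-79 + Y}$
$m{\left(c \right)} = 2 c \left(-6 + c\right)$ ($m{\left(c \right)} = \left(c - 6\right) \left(c + c\right) = \left(-6 + c\right) 2 c = 2 c \left(-6 + c\right)$)
$m{\left(a \right)} y{\left(28 \right)} = 2 \cdot 0 \left(-6 + 0\right) \sqrt{-79 + 28} = 2 \cdot 0 \left(-6\right) \sqrt{-51} = 0 i \sqrt{51} = 0$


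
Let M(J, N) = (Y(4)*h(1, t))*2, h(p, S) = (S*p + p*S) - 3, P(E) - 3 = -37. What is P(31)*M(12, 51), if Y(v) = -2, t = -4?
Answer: -1496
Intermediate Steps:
P(E) = -34 (P(E) = 3 - 37 = -34)
h(p, S) = -3 + 2*S*p (h(p, S) = (S*p + S*p) - 3 = 2*S*p - 3 = -3 + 2*S*p)
M(J, N) = 44 (M(J, N) = -2*(-3 + 2*(-4)*1)*2 = -2*(-3 - 8)*2 = -2*(-11)*2 = 22*2 = 44)
P(31)*M(12, 51) = -34*44 = -1496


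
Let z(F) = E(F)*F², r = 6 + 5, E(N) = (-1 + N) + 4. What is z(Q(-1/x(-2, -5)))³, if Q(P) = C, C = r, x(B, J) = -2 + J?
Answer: 4861163384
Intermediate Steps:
E(N) = 3 + N
r = 11
C = 11
Q(P) = 11
z(F) = F²*(3 + F) (z(F) = (3 + F)*F² = F²*(3 + F))
z(Q(-1/x(-2, -5)))³ = (11²*(3 + 11))³ = (121*14)³ = 1694³ = 4861163384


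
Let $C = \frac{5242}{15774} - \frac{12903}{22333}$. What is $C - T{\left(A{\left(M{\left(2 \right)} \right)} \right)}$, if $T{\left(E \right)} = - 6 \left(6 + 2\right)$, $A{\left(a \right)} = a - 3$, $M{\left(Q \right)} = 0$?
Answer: $\frac{365717680}{7658277} \approx 47.755$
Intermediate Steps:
$A{\left(a \right)} = -3 + a$
$C = - \frac{1879616}{7658277}$ ($C = 5242 \cdot \frac{1}{15774} - \frac{561}{971} = \frac{2621}{7887} - \frac{561}{971} = - \frac{1879616}{7658277} \approx -0.24544$)
$T{\left(E \right)} = -48$ ($T{\left(E \right)} = \left(-6\right) 8 = -48$)
$C - T{\left(A{\left(M{\left(2 \right)} \right)} \right)} = - \frac{1879616}{7658277} - -48 = - \frac{1879616}{7658277} + 48 = \frac{365717680}{7658277}$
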